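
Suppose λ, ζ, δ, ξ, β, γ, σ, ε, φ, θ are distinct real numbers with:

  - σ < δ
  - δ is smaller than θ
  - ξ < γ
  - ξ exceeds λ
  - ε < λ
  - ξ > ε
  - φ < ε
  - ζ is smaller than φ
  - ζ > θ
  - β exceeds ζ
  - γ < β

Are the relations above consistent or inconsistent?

Every relation is compatible with σ < δ < θ < ζ < φ < ε < λ < ξ < γ < β; the set is consistent.

consistent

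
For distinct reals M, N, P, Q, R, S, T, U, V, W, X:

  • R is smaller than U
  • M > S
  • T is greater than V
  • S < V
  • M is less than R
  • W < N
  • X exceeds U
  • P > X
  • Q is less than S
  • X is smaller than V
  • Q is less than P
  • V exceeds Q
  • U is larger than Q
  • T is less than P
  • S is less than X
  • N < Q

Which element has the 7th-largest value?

Chaining the given pairs: W < N < Q < S < M < R < U < X < V < T < P.
The 7th largest is M.

M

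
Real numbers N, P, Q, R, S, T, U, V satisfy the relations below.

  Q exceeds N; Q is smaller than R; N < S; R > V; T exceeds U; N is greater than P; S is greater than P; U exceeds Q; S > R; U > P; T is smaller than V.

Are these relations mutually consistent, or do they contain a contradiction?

consistent

Every relation is compatible with P < N < Q < U < T < V < R < S; the set is consistent.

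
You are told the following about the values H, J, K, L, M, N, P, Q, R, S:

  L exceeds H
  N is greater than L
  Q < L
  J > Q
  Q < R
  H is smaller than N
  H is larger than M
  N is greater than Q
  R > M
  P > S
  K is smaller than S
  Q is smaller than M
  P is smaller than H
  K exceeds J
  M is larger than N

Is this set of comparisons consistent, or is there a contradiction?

inconsistent

We have M < H stated directly, yet also H < L < N < M by chaining the others — so H < M. Contradiction.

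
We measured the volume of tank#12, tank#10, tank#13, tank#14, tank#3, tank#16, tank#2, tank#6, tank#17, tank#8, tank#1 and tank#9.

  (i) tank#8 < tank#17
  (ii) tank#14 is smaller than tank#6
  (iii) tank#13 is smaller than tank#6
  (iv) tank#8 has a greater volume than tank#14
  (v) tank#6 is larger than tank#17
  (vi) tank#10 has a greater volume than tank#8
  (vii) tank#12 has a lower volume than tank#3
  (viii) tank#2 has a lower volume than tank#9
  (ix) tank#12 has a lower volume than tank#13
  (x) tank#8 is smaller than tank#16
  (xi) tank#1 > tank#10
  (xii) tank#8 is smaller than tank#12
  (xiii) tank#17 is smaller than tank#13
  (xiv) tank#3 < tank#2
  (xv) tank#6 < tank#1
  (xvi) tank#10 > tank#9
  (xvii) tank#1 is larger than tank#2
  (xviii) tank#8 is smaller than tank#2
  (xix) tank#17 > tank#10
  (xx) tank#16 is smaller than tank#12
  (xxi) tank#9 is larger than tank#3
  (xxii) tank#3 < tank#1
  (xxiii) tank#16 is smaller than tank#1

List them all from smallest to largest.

tank#14 < tank#8 < tank#16 < tank#12 < tank#3 < tank#2 < tank#9 < tank#10 < tank#17 < tank#13 < tank#6 < tank#1

Each adjacent pair is fixed by a given relation: tank#14 < tank#8; tank#8 < tank#16; tank#16 < tank#12; tank#12 < tank#3; tank#3 < tank#2; tank#2 < tank#9; tank#9 < tank#10; tank#10 < tank#17; tank#17 < tank#13; tank#13 < tank#6; tank#6 < tank#1. Chaining them end to end gives the full order.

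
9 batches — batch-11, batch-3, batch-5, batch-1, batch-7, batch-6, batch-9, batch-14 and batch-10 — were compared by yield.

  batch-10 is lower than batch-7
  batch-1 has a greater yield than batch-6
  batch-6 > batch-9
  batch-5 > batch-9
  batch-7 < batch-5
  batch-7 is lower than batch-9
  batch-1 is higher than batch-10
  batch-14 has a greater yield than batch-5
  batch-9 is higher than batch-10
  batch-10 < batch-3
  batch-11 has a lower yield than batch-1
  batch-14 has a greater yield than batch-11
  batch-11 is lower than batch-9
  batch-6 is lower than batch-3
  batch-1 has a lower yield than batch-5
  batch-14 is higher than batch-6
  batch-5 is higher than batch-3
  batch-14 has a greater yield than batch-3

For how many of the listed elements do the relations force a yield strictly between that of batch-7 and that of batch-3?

2

The relations place batch-7 below batch-3. An element lies strictly between them when it is forced above batch-7 and also forced below batch-3.
Above batch-7: {batch-9, batch-6, batch-1, batch-5, batch-14}. Below batch-3: {batch-10, batch-11, batch-9, batch-6}.
Intersection: {batch-9, batch-6} — 2.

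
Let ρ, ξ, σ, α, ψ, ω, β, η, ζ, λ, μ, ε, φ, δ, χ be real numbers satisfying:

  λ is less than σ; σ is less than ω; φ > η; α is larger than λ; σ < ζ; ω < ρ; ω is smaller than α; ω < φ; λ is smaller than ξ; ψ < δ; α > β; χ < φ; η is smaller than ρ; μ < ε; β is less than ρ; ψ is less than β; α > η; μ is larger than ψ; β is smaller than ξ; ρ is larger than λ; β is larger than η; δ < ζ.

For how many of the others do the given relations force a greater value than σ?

5

From σ the given relations immediately reach ω, ζ.
From those, φ, ρ, α — 5 in total.
No other element is forced above σ by the given relations, so the count is 5.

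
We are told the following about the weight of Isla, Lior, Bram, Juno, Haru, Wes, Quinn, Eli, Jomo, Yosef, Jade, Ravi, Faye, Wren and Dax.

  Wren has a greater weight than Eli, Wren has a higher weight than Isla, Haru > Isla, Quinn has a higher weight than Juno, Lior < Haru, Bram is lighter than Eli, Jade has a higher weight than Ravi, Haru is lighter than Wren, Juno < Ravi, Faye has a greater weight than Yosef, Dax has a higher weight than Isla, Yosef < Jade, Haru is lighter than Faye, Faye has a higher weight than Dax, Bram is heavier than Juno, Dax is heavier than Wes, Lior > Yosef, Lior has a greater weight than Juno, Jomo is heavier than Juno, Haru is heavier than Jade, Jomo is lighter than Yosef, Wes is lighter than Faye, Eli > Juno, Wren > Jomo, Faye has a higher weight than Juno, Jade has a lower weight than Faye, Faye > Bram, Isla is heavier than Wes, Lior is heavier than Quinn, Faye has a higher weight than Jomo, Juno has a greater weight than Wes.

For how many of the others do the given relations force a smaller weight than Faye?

12

Directly below Faye: Wes, Juno, Jomo, Bram, Yosef, Jade, Haru, Dax.
One step further: Ravi, Lior, Isla (11 so far).
One step further: Quinn (12 so far).
Nothing else is reachable below Faye; 12 in all.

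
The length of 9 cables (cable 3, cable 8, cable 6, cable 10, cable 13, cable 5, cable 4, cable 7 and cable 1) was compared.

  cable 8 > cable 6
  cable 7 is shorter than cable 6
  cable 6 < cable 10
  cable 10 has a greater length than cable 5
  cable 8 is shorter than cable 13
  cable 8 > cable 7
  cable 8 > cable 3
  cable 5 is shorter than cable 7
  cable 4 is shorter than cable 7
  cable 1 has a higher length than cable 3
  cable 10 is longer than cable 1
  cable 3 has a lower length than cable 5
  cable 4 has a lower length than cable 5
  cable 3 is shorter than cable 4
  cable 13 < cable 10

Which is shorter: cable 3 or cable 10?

cable 3 < cable 4 and cable 4 < cable 5 give cable 3 < cable 5.
With cable 5 < cable 7: cable 3 < cable 4 < cable 5 < cable 7.
Then cable 7 < cable 6 extends the chain to cable 6.
With cable 6 < cable 8: cable 3 < cable 4 < cable 5 < cable 7 < cable 6 < cable 8.
Then cable 8 < cable 13 extends the chain to cable 13.
With cable 13 < cable 10: cable 3 < cable 4 < cable 5 < cable 7 < cable 6 < cable 8 < cable 13 < cable 10.
So cable 3 < cable 10; cable 3 is the shorter of the two.

cable 3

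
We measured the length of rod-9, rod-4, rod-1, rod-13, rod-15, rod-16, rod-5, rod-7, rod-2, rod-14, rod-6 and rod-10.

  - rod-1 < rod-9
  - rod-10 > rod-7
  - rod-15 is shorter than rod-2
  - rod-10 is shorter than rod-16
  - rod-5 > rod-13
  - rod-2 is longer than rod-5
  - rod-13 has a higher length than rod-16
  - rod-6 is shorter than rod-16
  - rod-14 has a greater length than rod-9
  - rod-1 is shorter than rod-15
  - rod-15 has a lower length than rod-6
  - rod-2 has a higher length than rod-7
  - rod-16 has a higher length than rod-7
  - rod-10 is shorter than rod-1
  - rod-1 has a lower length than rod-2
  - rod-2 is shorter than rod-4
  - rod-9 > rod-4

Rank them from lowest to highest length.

rod-7 < rod-10 < rod-1 < rod-15 < rod-6 < rod-16 < rod-13 < rod-5 < rod-2 < rod-4 < rod-9 < rod-14

The consecutive links are each given: rod-7 < rod-10; rod-10 < rod-1; rod-1 < rod-15; rod-15 < rod-6; rod-6 < rod-16; rod-16 < rod-13; rod-13 < rod-5; rod-5 < rod-2; rod-2 < rod-4; rod-4 < rod-9; rod-9 < rod-14.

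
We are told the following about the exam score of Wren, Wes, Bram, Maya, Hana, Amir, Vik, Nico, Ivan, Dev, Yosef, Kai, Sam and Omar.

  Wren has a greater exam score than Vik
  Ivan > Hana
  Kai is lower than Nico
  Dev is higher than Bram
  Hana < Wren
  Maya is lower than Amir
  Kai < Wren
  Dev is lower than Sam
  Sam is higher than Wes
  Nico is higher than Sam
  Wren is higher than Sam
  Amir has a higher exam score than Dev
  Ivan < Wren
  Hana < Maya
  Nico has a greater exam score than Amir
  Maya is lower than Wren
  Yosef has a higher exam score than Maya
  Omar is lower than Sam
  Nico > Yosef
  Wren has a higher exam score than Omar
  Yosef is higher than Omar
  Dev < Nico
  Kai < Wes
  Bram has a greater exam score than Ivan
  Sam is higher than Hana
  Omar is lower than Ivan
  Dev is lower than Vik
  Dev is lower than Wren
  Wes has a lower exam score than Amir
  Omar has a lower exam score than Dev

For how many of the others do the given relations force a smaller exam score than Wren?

Directly below Wren: Hana, Maya, Kai, Omar, Ivan, Dev, Vik, Sam.
One step further: Bram, Wes (10 so far).
Nothing else is reachable below Wren; 10 in all.

10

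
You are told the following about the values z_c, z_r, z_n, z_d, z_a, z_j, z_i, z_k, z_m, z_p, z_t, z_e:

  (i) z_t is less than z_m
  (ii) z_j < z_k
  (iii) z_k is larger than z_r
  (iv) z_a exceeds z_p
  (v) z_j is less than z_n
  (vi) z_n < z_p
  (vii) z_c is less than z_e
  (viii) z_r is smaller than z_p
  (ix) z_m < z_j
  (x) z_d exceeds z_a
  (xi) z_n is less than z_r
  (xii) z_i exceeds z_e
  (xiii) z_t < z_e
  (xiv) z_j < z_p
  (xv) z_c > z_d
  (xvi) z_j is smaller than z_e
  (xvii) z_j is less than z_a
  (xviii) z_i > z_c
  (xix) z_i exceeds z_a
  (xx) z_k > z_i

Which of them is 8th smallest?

Chaining the given pairs: z_t < z_m < z_j < z_n < z_r < z_p < z_a < z_d < z_c < z_e < z_i < z_k.
The 8th smallest is z_d.

z_d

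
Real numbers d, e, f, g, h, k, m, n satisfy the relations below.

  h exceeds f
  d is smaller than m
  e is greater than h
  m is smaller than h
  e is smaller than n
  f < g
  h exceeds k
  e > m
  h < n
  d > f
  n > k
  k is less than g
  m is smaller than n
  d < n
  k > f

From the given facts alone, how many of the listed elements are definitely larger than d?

The elements the relations force above d are m, h, e, n — no chain reaches any other.
That is 4.

4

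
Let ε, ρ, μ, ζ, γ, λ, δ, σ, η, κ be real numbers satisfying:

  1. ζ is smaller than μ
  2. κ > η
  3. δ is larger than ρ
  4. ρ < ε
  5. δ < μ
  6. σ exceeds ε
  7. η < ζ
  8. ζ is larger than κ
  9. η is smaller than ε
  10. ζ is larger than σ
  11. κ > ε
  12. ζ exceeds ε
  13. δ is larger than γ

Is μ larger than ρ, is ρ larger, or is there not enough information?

μ

ρ < ε < κ < ζ < μ, by transitivity through ε, κ, ζ.
So μ is larger.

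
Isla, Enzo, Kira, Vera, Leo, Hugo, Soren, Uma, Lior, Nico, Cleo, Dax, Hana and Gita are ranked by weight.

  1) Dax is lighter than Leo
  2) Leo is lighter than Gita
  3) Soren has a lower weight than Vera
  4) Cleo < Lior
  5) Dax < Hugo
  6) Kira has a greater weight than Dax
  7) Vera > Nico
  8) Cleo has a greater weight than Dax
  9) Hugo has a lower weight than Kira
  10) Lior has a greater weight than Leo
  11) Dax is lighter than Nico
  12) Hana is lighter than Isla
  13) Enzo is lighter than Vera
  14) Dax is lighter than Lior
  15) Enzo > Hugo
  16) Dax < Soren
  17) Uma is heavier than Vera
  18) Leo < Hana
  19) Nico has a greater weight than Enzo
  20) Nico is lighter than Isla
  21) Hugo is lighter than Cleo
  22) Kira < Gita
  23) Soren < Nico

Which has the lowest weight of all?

Chaining upward from Dax: directly above it, Hugo, Cleo, Leo, Soren, Nico, Kira, Lior; then Enzo, Gita, Vera, Hana, Isla; then Uma.
That covers every other element, and nothing is given below Dax, so Dax is the lowest weight.

Dax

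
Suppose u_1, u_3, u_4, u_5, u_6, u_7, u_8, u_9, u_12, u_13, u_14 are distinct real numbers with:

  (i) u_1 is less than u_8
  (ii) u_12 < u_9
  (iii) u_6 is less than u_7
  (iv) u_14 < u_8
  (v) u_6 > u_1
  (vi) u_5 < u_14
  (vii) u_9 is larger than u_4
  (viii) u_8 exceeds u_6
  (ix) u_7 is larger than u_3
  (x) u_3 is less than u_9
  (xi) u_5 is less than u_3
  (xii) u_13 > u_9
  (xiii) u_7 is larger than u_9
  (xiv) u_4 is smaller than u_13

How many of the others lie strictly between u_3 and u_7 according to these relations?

1

Chaining upward from u_3 reaches: u_9, u_13.
Chaining downward from u_7 reaches: u_5, u_12, u_4, u_1, u_6, u_9.
Strictly between u_3 and u_7 are those in both lists: u_9 — 1 element.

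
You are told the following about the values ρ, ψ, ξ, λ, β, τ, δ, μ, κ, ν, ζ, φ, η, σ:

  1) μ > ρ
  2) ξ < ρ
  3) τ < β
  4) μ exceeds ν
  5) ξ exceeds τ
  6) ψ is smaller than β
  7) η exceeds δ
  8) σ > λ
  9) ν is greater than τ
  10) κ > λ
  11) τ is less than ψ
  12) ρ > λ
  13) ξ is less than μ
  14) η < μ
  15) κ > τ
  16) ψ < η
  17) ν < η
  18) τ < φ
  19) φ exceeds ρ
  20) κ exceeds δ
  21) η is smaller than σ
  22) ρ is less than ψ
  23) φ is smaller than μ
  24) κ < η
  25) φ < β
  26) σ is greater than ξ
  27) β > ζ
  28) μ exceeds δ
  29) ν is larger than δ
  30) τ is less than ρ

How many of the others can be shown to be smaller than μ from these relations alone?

Directly below μ: ξ, δ, ρ, φ, ν, η.
One step further: τ, λ, κ, ψ (10 so far).
Nothing else is reachable below μ; 10 in all.

10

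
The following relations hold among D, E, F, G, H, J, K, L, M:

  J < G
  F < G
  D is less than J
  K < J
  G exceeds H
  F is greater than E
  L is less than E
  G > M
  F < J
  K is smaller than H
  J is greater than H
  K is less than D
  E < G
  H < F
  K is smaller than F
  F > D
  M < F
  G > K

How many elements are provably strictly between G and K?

4

The relations place K below G. An element lies strictly between them when it is forced above K and also forced below G.
Above K: {H, D, F, J}. Below G: {H, L, E, D, M, F, J}.
Intersection: {H, D, F, J} — 4.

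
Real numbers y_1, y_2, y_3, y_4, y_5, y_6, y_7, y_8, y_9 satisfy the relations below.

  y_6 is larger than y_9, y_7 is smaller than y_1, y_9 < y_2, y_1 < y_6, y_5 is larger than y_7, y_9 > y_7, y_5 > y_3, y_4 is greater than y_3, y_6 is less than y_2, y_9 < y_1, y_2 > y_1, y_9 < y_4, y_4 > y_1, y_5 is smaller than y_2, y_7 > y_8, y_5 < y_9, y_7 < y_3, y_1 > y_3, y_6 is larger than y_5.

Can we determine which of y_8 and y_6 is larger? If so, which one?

Link the given pairs in sequence: y_8 < y_7; y_7 < y_3; y_3 < y_5; y_5 < y_9; y_9 < y_1; y_1 < y_6.
Chaining these gives y_8 < y_7 < y_3 < y_5 < y_9 < y_1 < y_6.
So y_6 is larger.

y_6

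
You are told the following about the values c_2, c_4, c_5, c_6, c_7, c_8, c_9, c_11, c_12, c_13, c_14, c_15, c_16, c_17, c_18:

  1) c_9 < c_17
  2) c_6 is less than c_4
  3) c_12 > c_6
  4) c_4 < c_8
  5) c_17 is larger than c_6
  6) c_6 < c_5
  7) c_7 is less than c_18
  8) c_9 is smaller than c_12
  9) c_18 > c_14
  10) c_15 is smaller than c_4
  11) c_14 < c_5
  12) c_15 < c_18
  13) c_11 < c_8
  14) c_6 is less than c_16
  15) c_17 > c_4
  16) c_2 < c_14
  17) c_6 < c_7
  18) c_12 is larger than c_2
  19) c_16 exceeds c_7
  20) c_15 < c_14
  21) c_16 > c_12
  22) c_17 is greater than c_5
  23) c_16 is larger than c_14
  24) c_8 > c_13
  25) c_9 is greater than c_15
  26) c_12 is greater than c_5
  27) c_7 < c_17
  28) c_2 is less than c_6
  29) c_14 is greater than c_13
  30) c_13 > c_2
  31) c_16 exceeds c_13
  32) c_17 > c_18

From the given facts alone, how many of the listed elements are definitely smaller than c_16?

Directly below c_16: c_6, c_13, c_14, c_7, c_12.
One step further: c_2, c_15, c_9, c_5 (9 so far).
Nothing else is reachable below c_16; 9 in all.

9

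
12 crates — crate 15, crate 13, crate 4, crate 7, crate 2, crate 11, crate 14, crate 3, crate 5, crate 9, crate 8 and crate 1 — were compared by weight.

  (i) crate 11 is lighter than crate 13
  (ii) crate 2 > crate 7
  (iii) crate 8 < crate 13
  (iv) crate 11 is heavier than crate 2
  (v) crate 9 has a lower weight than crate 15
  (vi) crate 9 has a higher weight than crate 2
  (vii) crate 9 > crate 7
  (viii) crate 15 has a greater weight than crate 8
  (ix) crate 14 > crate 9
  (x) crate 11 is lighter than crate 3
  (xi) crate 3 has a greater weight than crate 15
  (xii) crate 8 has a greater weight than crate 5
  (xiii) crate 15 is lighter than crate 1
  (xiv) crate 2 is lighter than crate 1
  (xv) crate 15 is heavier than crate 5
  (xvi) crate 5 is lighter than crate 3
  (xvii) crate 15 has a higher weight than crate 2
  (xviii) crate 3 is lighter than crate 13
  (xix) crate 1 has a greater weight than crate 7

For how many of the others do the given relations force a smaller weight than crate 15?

5

From crate 15 the given relations immediately reach crate 5, crate 8, crate 2, crate 9.
From those, crate 7 — 5 in total.
No other element is forced below crate 15 by the given relations, so the count is 5.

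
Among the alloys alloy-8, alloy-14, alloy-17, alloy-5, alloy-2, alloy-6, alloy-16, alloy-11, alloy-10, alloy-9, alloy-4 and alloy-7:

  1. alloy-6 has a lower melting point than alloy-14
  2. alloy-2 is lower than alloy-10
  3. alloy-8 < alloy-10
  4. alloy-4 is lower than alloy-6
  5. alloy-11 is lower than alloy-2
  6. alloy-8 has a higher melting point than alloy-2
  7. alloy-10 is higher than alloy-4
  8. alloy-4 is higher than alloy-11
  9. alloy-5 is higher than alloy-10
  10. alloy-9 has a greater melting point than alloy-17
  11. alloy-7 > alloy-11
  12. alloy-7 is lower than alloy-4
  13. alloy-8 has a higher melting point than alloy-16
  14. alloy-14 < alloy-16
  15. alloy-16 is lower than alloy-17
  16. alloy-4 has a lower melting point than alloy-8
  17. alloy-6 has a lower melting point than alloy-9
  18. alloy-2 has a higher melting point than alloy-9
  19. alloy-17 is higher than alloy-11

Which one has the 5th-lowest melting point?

Chaining the given pairs: alloy-11 < alloy-7 < alloy-4 < alloy-6 < alloy-14 < alloy-16 < alloy-17 < alloy-9 < alloy-2 < alloy-8 < alloy-10 < alloy-5.
Counting 5 from the smallest end gives alloy-14.

alloy-14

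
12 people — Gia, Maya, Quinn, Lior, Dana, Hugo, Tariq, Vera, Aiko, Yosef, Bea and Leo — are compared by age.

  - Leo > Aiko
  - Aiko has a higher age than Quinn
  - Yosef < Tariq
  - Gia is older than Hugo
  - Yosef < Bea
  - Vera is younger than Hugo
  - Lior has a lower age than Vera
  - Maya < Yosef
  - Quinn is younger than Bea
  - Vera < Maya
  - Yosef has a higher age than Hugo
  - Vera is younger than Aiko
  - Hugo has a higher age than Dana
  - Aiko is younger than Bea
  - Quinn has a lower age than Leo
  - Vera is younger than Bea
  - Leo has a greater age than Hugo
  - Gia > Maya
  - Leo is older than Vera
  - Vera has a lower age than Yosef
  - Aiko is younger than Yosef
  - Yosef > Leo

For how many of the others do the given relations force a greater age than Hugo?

5

Directly above Hugo: Leo, Gia, Yosef.
One step further: Tariq, Bea (5 so far).
No other element is forced above Hugo by the given relations, so the count is 5.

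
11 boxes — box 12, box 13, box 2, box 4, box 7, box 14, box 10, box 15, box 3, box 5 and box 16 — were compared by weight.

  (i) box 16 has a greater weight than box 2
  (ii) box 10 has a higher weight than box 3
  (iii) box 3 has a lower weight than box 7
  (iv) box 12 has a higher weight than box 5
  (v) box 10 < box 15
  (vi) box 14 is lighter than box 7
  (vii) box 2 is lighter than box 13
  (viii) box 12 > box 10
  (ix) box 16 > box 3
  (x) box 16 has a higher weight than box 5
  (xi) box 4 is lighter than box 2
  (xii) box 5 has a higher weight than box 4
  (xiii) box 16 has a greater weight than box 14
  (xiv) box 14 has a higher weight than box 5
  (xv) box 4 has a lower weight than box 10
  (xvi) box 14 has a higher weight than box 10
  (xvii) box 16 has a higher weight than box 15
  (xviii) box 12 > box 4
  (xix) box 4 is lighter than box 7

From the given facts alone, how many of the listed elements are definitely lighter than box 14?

4

The elements the relations force below box 14 are box 4, box 3, box 10, box 5 — no chain reaches any other.
That is 4.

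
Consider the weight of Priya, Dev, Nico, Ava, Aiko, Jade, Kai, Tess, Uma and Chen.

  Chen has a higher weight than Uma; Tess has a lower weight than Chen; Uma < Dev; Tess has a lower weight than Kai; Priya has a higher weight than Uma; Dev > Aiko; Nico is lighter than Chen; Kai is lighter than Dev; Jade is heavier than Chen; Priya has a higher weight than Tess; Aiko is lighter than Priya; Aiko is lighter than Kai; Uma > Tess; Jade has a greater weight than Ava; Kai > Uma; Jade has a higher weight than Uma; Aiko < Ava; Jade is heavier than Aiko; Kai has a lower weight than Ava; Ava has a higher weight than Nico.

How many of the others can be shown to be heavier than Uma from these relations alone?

6

Directly above Uma: Kai, Chen, Jade, Dev, Priya.
One step further: Ava (6 so far).
Nothing else is reachable above Uma; 6 in all.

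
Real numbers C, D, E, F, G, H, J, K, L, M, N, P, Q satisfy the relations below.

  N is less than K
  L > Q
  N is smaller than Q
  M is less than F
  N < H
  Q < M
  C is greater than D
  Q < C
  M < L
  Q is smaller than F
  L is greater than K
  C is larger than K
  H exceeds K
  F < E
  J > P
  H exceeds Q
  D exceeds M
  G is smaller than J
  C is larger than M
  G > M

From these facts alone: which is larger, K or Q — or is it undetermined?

Following every chain through Q: above Q we get M, D, F, G, E, L, J, H, C; below Q we get N.
K is not reached, and no chain runs the other way from K to Q.
So the given relations leave the order of Q and K undetermined.

undetermined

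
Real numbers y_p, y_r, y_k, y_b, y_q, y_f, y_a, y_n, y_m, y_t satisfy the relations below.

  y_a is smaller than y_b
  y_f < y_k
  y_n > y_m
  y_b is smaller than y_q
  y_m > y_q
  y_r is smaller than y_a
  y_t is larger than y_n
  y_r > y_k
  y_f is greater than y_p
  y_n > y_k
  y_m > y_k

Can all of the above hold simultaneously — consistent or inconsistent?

consistent

Every relation is compatible with y_p < y_f < y_k < y_r < y_a < y_b < y_q < y_m < y_n < y_t; the set is consistent.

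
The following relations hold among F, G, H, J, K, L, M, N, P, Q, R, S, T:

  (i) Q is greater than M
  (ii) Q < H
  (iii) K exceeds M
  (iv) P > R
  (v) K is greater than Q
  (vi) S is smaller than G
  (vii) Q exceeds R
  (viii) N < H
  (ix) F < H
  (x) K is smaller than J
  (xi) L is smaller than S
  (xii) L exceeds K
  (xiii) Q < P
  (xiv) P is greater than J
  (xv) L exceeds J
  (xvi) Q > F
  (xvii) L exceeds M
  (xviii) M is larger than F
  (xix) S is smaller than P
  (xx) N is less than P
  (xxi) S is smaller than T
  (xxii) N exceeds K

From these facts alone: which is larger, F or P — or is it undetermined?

Link the given pairs in sequence: F < M; M < Q; Q < K; K < J; J < L; L < S; S < P.
Together: F < M < Q < K < J < L < S < P.
So P is larger.

P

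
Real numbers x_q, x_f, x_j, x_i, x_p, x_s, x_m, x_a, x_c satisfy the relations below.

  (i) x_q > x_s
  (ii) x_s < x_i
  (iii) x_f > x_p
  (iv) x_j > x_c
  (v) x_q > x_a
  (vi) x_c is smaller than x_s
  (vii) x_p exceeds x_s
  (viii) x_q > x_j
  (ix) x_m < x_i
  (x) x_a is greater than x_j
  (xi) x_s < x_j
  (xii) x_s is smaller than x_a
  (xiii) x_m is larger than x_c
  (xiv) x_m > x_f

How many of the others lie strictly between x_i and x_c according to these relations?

The relations place x_c below x_i. An element lies strictly between them when it is forced above x_c and also forced below x_i.
Above x_c: {x_s, x_j, x_p, x_a, x_q, x_f, x_m}. Below x_i: {x_s, x_p, x_f, x_m}.
Intersection: {x_s, x_p, x_f, x_m} — 4.

4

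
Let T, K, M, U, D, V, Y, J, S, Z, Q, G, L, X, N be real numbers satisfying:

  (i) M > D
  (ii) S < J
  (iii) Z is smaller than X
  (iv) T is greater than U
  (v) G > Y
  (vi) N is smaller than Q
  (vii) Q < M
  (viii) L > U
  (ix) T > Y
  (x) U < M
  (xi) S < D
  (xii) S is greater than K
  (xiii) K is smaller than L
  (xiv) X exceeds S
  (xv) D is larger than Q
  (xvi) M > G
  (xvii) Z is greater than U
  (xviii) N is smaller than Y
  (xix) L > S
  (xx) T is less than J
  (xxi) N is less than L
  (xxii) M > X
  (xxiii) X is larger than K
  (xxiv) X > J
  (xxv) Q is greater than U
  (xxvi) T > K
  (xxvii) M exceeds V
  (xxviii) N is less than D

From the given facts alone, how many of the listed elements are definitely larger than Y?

5

From Y the given relations immediately reach T, G.
From those, J, M — 4 in total.
From those, X — 5 in total.
Nothing else is reachable above Y; 5 in all.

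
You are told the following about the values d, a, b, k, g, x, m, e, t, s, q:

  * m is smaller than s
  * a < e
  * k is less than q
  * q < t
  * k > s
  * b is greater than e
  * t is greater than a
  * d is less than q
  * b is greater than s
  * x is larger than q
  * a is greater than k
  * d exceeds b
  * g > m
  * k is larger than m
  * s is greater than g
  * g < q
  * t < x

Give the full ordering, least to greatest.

Each adjacent pair is fixed by a given relation: m < g; g < s; s < k; k < a; a < e; e < b; b < d; d < q; q < t; t < x. Chaining them end to end gives the full order.

m < g < s < k < a < e < b < d < q < t < x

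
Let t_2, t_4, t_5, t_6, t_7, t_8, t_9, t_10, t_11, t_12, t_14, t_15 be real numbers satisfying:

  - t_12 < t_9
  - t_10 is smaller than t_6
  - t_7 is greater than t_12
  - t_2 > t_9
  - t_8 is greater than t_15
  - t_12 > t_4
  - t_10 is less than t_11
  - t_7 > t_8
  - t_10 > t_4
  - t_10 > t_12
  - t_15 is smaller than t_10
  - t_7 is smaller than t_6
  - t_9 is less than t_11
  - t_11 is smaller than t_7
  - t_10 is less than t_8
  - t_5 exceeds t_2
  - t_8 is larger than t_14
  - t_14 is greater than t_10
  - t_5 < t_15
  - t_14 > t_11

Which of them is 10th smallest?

Piecing the relations together gives one ordering: t_4 < t_12 < t_9 < t_2 < t_5 < t_15 < t_10 < t_11 < t_14 < t_8 < t_7 < t_6.
Counting 10 from the smallest end gives t_8.

t_8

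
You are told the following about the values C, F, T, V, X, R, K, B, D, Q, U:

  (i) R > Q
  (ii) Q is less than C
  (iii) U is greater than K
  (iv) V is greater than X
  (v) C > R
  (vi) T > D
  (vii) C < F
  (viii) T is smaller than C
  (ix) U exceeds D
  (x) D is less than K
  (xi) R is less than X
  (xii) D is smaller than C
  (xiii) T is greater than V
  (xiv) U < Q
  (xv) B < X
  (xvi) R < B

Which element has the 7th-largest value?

R

The consecutive relations fix a unique order: D < K < U < Q < R < B < X < V < T < C < F.
Counting 7 from the largest end gives R.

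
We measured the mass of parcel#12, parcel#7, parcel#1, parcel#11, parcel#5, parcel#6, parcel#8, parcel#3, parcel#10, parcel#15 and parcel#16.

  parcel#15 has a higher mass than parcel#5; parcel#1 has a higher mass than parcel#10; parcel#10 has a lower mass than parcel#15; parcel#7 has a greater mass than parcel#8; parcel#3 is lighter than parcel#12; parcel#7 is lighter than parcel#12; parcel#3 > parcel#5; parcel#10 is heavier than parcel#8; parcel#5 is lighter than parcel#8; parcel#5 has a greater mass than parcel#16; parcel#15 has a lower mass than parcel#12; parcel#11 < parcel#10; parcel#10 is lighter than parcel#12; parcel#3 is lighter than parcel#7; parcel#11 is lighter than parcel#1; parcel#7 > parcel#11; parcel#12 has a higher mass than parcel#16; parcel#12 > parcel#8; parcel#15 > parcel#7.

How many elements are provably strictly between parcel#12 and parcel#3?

2

The relations place parcel#3 below parcel#12. An element lies strictly between them when it is forced above parcel#3 and also forced below parcel#12.
Above parcel#3: {parcel#7, parcel#15}. Below parcel#12: {parcel#11, parcel#16, parcel#5, parcel#8, parcel#10, parcel#7, parcel#15}.
Intersection: {parcel#7, parcel#15} — 2.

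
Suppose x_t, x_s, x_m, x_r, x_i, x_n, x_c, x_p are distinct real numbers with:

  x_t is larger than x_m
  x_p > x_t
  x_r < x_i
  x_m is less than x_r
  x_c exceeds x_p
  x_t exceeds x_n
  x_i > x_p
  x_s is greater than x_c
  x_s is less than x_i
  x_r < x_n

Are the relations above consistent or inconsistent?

Every relation is compatible with x_m < x_r < x_n < x_t < x_p < x_c < x_s < x_i; the set is consistent.

consistent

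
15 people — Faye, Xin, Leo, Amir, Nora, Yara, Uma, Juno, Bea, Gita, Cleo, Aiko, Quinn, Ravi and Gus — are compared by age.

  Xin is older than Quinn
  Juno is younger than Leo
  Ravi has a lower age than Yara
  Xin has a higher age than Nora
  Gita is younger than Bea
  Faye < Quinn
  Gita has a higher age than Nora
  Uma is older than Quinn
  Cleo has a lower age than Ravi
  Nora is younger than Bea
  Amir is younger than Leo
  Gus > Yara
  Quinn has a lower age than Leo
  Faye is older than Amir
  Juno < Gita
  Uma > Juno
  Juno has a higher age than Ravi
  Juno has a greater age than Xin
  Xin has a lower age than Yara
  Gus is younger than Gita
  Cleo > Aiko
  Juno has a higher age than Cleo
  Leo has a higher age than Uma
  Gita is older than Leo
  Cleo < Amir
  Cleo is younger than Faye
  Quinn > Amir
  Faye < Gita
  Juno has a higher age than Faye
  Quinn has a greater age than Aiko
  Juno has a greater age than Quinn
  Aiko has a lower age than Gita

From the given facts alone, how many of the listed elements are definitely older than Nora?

The elements the relations force above Nora are Xin, Juno, Yara, Uma, Gus, Leo, Gita, Bea — no chain reaches any other.
That is 8.

8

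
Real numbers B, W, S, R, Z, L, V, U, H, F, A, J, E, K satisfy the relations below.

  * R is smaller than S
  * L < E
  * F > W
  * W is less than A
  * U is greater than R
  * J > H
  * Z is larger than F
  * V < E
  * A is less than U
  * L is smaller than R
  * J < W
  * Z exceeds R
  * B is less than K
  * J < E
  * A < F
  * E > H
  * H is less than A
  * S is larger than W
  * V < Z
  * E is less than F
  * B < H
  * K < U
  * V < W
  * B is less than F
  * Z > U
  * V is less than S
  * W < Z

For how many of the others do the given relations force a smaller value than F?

8

The elements the relations force below F are B, L, H, V, J, W, A, E — no chain reaches any other.
That is 8.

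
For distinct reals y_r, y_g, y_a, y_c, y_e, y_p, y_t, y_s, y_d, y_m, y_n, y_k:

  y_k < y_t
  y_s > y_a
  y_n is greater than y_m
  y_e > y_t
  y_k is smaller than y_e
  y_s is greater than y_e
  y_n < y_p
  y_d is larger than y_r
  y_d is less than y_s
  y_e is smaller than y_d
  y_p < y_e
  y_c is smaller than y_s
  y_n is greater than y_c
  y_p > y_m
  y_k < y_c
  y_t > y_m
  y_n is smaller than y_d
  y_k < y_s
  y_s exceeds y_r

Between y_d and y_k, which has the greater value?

y_d

y_k < y_c < y_n < y_p < y_e < y_d, by transitivity through y_c, y_n, y_p, y_e.
So y_k < y_d; y_d is the larger of the two.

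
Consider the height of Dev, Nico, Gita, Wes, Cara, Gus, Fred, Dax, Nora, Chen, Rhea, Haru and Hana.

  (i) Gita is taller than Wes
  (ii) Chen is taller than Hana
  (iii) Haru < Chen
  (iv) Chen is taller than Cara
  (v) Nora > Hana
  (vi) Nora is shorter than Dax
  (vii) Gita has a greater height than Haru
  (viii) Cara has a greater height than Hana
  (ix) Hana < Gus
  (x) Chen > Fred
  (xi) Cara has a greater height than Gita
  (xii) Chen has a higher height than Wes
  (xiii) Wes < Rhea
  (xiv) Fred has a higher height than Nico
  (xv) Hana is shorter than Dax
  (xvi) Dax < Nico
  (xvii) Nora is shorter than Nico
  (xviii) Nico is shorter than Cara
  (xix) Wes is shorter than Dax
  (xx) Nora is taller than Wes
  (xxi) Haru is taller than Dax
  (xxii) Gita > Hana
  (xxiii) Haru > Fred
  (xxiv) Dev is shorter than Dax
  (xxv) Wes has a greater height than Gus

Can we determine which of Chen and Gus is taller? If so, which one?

Chen

Gus < Wes and Wes < Nora give Gus < Nora.
Then Nora < Dax extends the chain to Dax.
With Dax < Nico: Gus < Wes < Nora < Dax < Nico.
Then Nico < Fred extends the chain to Fred.
With Fred < Haru: Gus < Wes < Nora < Dax < Nico < Fred < Haru.
Then Haru < Gita extends the chain to Gita.
Then Gita < Cara extends the chain to Cara.
Then Cara < Chen extends the chain to Chen.
So Chen is taller.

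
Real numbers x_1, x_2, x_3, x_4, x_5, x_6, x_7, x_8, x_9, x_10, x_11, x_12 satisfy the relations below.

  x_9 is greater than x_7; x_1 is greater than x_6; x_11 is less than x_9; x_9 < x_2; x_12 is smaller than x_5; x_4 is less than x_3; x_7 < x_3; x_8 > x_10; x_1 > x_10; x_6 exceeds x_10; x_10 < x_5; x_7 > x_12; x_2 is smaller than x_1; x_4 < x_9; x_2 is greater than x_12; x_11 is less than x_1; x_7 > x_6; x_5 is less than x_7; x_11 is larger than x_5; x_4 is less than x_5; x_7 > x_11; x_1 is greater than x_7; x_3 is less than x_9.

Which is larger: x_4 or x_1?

Link the given pairs in sequence: x_4 < x_5; x_5 < x_11; x_11 < x_7; x_7 < x_3; x_3 < x_9; x_9 < x_2; x_2 < x_1.
Chaining these gives x_4 < x_5 < x_11 < x_7 < x_3 < x_9 < x_2 < x_1.
So x_4 < x_1; x_1 is the larger of the two.

x_1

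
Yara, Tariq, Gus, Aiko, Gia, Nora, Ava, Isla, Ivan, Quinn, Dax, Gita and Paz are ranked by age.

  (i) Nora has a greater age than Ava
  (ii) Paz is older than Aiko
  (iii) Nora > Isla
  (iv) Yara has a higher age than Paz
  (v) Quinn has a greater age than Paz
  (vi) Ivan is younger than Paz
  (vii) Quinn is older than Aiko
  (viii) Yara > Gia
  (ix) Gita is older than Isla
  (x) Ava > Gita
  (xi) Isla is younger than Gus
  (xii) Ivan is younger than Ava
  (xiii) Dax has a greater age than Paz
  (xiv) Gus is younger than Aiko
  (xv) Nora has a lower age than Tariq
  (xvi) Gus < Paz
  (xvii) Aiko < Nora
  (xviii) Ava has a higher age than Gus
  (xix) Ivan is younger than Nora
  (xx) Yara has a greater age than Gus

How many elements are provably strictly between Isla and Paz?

The relations place Isla below Paz. An element lies strictly between them when it is forced above Isla and also forced below Paz.
Above Isla: {Gus, Aiko, Gita, Quinn, Yara, Ava, Dax, Nora, Tariq}. Below Paz: {Ivan, Gus, Aiko}.
Intersection: {Gus, Aiko} — 2.

2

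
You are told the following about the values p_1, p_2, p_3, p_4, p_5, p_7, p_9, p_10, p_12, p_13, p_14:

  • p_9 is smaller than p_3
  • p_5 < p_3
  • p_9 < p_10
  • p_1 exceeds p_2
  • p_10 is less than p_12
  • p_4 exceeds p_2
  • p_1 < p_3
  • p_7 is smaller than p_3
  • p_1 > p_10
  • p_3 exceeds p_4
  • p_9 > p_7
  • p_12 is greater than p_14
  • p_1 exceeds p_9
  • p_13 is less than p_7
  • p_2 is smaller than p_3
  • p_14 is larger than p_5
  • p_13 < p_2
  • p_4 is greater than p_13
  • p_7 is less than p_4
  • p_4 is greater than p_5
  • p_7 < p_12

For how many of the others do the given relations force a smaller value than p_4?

The elements the relations force below p_4 are p_5, p_13, p_7, p_2 — no chain reaches any other.
That is 4.

4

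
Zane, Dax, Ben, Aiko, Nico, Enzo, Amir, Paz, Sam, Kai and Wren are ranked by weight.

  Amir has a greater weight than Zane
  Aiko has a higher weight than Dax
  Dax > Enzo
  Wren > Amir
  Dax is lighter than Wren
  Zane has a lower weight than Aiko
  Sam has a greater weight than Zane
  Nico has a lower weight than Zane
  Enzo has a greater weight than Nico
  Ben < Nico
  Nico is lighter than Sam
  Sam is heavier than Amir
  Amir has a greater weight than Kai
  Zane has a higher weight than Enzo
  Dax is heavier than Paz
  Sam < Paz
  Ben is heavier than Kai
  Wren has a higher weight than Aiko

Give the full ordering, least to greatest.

The consecutive links are each given: Kai < Ben; Ben < Nico; Nico < Enzo; Enzo < Zane; Zane < Amir; Amir < Sam; Sam < Paz; Paz < Dax; Dax < Aiko; Aiko < Wren.

Kai < Ben < Nico < Enzo < Zane < Amir < Sam < Paz < Dax < Aiko < Wren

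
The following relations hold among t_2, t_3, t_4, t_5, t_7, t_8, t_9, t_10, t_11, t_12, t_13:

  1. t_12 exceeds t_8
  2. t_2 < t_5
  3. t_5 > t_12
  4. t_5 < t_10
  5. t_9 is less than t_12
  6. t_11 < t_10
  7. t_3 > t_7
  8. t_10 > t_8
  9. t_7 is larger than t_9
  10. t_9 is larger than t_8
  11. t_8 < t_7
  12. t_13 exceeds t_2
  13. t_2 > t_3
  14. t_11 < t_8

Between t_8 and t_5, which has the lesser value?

Following the relations from t_8: t_8 < t_9 < t_7 < t_3 < t_2 < t_5.
So t_8 < t_5; t_8 is the smaller of the two.

t_8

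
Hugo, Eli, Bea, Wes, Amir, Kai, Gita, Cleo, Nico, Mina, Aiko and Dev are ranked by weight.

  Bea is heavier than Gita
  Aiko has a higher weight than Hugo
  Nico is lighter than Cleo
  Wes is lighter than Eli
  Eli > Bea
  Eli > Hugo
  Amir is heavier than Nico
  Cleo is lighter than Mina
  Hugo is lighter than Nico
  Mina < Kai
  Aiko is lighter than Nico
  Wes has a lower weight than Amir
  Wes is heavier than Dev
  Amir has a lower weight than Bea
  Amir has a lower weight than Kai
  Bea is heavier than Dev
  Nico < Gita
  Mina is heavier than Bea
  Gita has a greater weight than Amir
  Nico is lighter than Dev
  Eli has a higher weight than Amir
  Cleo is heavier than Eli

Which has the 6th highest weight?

The consecutive relations fix a unique order: Hugo < Aiko < Nico < Dev < Wes < Amir < Gita < Bea < Eli < Cleo < Mina < Kai.
The 6th largest is Gita.

Gita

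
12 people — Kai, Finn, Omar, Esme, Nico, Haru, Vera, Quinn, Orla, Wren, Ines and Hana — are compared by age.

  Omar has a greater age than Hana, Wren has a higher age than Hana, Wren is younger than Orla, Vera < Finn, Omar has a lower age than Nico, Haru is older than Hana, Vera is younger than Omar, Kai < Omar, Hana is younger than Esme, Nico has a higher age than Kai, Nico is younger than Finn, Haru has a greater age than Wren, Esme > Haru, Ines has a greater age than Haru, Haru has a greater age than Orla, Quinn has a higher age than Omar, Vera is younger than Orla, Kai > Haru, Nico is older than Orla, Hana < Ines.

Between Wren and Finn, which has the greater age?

Wren < Orla and Orla < Haru give Wren < Haru.
Then Haru < Kai extends the chain to Kai.
With Kai < Omar: Wren < Orla < Haru < Kai < Omar.
Then Omar < Nico extends the chain to Nico.
With Nico < Finn: Wren < Orla < Haru < Kai < Omar < Nico < Finn.
So Wren < Finn; Finn is the older of the two.

Finn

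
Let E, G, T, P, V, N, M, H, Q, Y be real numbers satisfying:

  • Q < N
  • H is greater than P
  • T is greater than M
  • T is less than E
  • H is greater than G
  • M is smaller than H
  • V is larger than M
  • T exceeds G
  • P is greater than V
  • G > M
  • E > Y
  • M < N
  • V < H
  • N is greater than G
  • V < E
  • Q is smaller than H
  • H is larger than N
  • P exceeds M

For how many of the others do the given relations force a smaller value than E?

Directly below E: V, T, Y.
One step further: M, G (5 so far).
No other element is forced below E by the given relations, so the count is 5.

5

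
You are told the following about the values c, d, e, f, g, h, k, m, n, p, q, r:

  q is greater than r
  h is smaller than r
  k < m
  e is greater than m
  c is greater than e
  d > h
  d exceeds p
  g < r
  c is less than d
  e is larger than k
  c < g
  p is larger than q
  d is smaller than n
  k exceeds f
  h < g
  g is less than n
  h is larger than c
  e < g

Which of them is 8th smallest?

r

The consecutive relations fix a unique order: f < k < m < e < c < h < g < r < q < p < d < n.
Counting 8 from the smallest end gives r.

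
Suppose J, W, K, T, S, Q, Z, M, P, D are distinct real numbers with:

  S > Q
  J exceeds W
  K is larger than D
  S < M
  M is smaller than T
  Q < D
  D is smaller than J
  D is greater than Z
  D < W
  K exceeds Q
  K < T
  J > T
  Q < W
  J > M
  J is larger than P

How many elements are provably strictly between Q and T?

Chaining upward from Q reaches: D, W, S, M, K, J.
Chaining downward from T reaches: Z, D, S, M, K.
Strictly between Q and T are those in both lists: D, S, M, K — 4 elements.

4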